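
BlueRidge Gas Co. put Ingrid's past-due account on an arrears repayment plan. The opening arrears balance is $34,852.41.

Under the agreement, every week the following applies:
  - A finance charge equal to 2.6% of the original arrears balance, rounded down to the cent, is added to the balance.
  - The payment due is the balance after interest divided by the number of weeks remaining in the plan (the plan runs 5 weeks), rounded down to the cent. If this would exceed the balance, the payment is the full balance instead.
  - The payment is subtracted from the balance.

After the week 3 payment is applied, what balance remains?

$15,360.62

Week 1: opening $34,852.41; interest $906.16 → $35,758.57; payment $7,151.71; balance $28,606.86
Week 2: opening $28,606.86; interest $906.16 → $29,513.02; payment $7,378.25; balance $22,134.77
Week 3: opening $22,134.77; interest $906.16 → $23,040.93; payment $7,680.31; balance $15,360.62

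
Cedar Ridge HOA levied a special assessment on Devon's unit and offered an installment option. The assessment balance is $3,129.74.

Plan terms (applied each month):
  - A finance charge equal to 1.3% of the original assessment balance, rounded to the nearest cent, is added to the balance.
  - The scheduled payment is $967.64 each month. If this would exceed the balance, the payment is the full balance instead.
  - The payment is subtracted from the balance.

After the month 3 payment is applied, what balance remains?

Month 1: opening $3,129.74; interest $40.69 → $3,170.43; payment $967.64; balance $2,202.79
Month 2: opening $2,202.79; interest $40.69 → $2,243.48; payment $967.64; balance $1,275.84
Month 3: opening $1,275.84; interest $40.69 → $1,316.53; payment $967.64; balance $348.89

$348.89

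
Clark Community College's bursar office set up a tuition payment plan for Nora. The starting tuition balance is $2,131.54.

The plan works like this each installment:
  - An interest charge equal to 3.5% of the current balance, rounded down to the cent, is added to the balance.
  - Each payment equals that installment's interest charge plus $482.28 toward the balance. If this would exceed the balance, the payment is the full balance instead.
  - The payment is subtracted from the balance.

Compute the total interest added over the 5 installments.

Installment 1: opening $2,131.54; interest $74.60 → $2,206.14; payment $556.88; balance $1,649.26
Installment 2: opening $1,649.26; interest $57.72 → $1,706.98; payment $540.00; balance $1,166.98
Installment 3: opening $1,166.98; interest $40.84 → $1,207.82; payment $523.12; balance $684.70
Installment 4: opening $684.70; interest $23.96 → $708.66; payment $506.24; balance $202.42
Installment 5: opening $202.42; interest $7.08 → $209.50; payment $209.50; balance $0.00
Total interest: $74.60 + $57.72 + $40.84 + $23.96 + $7.08 = $204.20

$204.20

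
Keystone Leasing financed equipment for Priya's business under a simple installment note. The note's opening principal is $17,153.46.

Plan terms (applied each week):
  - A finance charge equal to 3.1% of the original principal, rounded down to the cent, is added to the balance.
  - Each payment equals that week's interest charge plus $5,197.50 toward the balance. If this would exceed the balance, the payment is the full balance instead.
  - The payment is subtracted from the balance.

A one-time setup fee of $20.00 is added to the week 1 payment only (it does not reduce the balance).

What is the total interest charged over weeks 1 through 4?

Week 1: $17,153.46 +$531.75 interest = $17,685.21; pay $5,729.25 (+ $20.00 fee) → $11,955.96
Week 2: $11,955.96 +$531.75 interest = $12,487.71; pay $5,729.25 → $6,758.46
Week 3: $6,758.46 +$531.75 interest = $7,290.21; pay $5,729.25 → $1,560.96
Week 4: $1,560.96 +$531.75 interest = $2,092.71; pay $2,092.71 → $0.00
Total interest: $531.75 + $531.75 + $531.75 + $531.75 = $2,127.00

$2,127.00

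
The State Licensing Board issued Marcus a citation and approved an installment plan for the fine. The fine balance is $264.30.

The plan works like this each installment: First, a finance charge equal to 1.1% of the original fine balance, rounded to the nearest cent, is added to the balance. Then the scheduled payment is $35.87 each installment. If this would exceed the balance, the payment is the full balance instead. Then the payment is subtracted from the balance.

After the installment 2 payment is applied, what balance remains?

$198.38

Installment 1: $264.30 +$2.91 interest = $267.21; pay $35.87 → $231.34
Installment 2: $231.34 +$2.91 interest = $234.25; pay $35.87 → $198.38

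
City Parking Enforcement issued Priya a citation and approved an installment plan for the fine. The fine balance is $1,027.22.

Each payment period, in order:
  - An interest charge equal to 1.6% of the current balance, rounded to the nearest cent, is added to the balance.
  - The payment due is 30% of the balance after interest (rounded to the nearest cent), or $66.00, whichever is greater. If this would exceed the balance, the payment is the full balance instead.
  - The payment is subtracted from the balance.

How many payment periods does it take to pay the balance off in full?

# | Opening | Interest | Payment | End bal
1 | $1,027.22 | $16.44 | $313.10 | $730.56
2 | $730.56 | $11.69 | $222.68 | $519.57
3 | $519.57 | $8.31 | $158.36 | $369.52
4 | $369.52 | $5.91 | $112.63 | $262.80
5 | $262.80 | $4.20 | $80.10 | $186.90
6 | $186.90 | $2.99 | $66.00 | $123.89
7 | $123.89 | $1.98 | $66.00 | $59.87
8 | $59.87 | $0.96 | $60.83 | $0.00
Balance reaches $0.00 in payment period 8.

8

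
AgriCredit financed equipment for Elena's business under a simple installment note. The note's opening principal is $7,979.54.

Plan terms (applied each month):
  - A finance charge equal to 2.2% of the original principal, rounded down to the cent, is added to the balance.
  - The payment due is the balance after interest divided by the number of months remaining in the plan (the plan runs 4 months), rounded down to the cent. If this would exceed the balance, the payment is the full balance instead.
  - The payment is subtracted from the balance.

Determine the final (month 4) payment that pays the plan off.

$2,360.60

Month 1: $7,979.54 +$175.54 interest = $8,155.08; pay $2,038.77 → $6,116.31
Month 2: $6,116.31 +$175.54 interest = $6,291.85; pay $2,097.28 → $4,194.57
Month 3: $4,194.57 +$175.54 interest = $4,370.11; pay $2,185.05 → $2,185.06
Month 4: $2,185.06 +$175.54 interest = $2,360.60; pay $2,360.60 → $0.00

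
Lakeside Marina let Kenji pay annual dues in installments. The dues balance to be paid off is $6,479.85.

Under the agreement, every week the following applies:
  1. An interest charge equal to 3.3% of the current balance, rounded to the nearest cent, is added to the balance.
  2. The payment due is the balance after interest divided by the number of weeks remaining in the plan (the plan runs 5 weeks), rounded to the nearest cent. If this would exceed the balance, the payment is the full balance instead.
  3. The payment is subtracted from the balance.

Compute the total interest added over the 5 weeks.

$670.44

Week 1: $6,479.85 +$213.84 interest = $6,693.69; pay $1,338.74 → $5,354.95
Week 2: $5,354.95 +$176.71 interest = $5,531.66; pay $1,382.92 → $4,148.74
Week 3: $4,148.74 +$136.91 interest = $4,285.65; pay $1,428.55 → $2,857.10
Week 4: $2,857.10 +$94.28 interest = $2,951.38; pay $1,475.69 → $1,475.69
Week 5: $1,475.69 +$48.70 interest = $1,524.39; pay $1,524.39 → $0.00
Total interest: $213.84 + $176.71 + $136.91 + $94.28 + $48.70 = $670.44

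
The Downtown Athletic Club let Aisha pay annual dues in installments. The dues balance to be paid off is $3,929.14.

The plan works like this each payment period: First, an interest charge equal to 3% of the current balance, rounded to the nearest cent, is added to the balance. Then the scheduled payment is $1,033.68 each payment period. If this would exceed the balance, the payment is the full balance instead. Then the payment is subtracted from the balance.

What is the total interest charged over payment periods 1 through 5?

# | Opening | Interest | Payment | End bal
1 | $3,929.14 | $117.87 | $1,033.68 | $3,013.33
2 | $3,013.33 | $90.40 | $1,033.68 | $2,070.05
3 | $2,070.05 | $62.10 | $1,033.68 | $1,098.47
4 | $1,098.47 | $32.95 | $1,033.68 | $97.74
5 | $97.74 | $2.93 | $100.67 | $0.00
Total interest: $117.87 + $90.40 + $62.10 + $32.95 + $2.93 = $306.25

$306.25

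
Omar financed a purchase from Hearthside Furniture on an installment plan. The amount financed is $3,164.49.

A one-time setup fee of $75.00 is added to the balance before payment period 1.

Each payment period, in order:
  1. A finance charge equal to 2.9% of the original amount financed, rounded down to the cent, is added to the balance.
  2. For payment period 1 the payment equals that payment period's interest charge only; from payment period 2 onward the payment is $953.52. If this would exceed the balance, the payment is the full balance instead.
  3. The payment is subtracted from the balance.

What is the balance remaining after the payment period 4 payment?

$654.24

Payment period 1: $3,239.49 +$91.77 interest = $3,331.26; pay $91.77 → $3,239.49
Payment period 2: $3,239.49 +$91.77 interest = $3,331.26; pay $953.52 → $2,377.74
Payment period 3: $2,377.74 +$91.77 interest = $2,469.51; pay $953.52 → $1,515.99
Payment period 4: $1,515.99 +$91.77 interest = $1,607.76; pay $953.52 → $654.24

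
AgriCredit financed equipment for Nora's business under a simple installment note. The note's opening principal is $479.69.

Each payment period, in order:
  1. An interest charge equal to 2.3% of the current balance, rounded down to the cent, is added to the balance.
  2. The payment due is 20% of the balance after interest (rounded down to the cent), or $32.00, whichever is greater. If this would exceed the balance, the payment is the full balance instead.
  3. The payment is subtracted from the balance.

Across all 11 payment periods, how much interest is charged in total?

Payment period 1: opening $479.69; interest $11.03 → $490.72; payment $98.14; balance $392.58
Payment period 2: opening $392.58; interest $9.02 → $401.60; payment $80.32; balance $321.28
Payment period 3: opening $321.28; interest $7.38 → $328.66; payment $65.73; balance $262.93
Payment period 4: opening $262.93; interest $6.04 → $268.97; payment $53.79; balance $215.18
Payment period 5: opening $215.18; interest $4.94 → $220.12; payment $44.02; balance $176.10
Payment period 6: opening $176.10; interest $4.05 → $180.15; payment $36.03; balance $144.12
Payment period 7: opening $144.12; interest $3.31 → $147.43; payment $32.00; balance $115.43
Payment period 8: opening $115.43; interest $2.65 → $118.08; payment $32.00; balance $86.08
Payment period 9: opening $86.08; interest $1.97 → $88.05; payment $32.00; balance $56.05
Payment period 10: opening $56.05; interest $1.28 → $57.33; payment $32.00; balance $25.33
Payment period 11: opening $25.33; interest $0.58 → $25.91; payment $25.91; balance $0.00
Total interest: $11.03 + $9.02 + $7.38 + $6.04 + $4.94 + $4.05 + $3.31 + $2.65 + $1.97 + $1.28 + $0.58 = $52.25

$52.25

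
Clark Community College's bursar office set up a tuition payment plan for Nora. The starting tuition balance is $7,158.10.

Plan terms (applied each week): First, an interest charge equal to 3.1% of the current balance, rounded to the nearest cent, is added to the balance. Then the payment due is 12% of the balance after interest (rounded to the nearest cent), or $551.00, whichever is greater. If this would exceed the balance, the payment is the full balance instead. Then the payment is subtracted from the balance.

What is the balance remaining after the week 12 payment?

Week 1: $7,158.10 +$221.90 interest = $7,380.00; pay $885.60 → $6,494.40
Week 2: $6,494.40 +$201.33 interest = $6,695.73; pay $803.49 → $5,892.24
Week 3: $5,892.24 +$182.66 interest = $6,074.90; pay $728.99 → $5,345.91
Week 4: $5,345.91 +$165.72 interest = $5,511.63; pay $661.40 → $4,850.23
Week 5: $4,850.23 +$150.36 interest = $5,000.59; pay $600.07 → $4,400.52
Week 6: $4,400.52 +$136.42 interest = $4,536.94; pay $551.00 → $3,985.94
Week 7: $3,985.94 +$123.56 interest = $4,109.50; pay $551.00 → $3,558.50
Week 8: $3,558.50 +$110.31 interest = $3,668.81; pay $551.00 → $3,117.81
Week 9: $3,117.81 +$96.65 interest = $3,214.46; pay $551.00 → $2,663.46
Week 10: $2,663.46 +$82.57 interest = $2,746.03; pay $551.00 → $2,195.03
Week 11: $2,195.03 +$68.05 interest = $2,263.08; pay $551.00 → $1,712.08
Week 12: $1,712.08 +$53.07 interest = $1,765.15; pay $551.00 → $1,214.15

$1,214.15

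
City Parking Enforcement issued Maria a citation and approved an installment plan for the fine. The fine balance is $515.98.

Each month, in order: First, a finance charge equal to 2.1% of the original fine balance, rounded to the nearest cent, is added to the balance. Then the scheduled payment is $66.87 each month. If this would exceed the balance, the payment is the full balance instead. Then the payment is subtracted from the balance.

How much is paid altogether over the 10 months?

Month 1: $515.98 +$10.84 interest = $526.82; pay $66.87 → $459.95
Month 2: $459.95 +$10.84 interest = $470.79; pay $66.87 → $403.92
Month 3: $403.92 +$10.84 interest = $414.76; pay $66.87 → $347.89
Month 4: $347.89 +$10.84 interest = $358.73; pay $66.87 → $291.86
Month 5: $291.86 +$10.84 interest = $302.70; pay $66.87 → $235.83
Month 6: $235.83 +$10.84 interest = $246.67; pay $66.87 → $179.80
Month 7: $179.80 +$10.84 interest = $190.64; pay $66.87 → $123.77
Month 8: $123.77 +$10.84 interest = $134.61; pay $66.87 → $67.74
Month 9: $67.74 +$10.84 interest = $78.58; pay $66.87 → $11.71
Month 10: $11.71 +$10.84 interest = $22.55; pay $22.55 → $0.00
Total paid: $624.38

$624.38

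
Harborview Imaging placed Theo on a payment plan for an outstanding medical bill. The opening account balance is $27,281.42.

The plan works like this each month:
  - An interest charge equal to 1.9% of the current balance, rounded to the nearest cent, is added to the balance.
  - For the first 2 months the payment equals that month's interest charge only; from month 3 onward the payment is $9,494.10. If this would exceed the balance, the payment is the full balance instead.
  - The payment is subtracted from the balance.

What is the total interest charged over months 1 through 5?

$2,076.89

Month 1: $27,281.42 +$518.35 interest = $27,799.77; pay $518.35 → $27,281.42
Month 2: $27,281.42 +$518.35 interest = $27,799.77; pay $518.35 → $27,281.42
Month 3: $27,281.42 +$518.35 interest = $27,799.77; pay $9,494.10 → $18,305.67
Month 4: $18,305.67 +$347.81 interest = $18,653.48; pay $9,494.10 → $9,159.38
Month 5: $9,159.38 +$174.03 interest = $9,333.41; pay $9,333.41 → $0.00
Total interest: $518.35 + $518.35 + $518.35 + $347.81 + $174.03 = $2,076.89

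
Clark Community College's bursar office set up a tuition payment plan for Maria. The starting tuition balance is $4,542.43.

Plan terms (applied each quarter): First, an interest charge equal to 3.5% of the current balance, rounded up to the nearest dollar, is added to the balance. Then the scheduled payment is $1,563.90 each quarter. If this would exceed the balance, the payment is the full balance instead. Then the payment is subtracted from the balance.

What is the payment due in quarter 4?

$185.73

Quarter 1: $4,542.43 +$159.00 interest = $4,701.43; pay $1,563.90 → $3,137.53
Quarter 2: $3,137.53 +$110.00 interest = $3,247.53; pay $1,563.90 → $1,683.63
Quarter 3: $1,683.63 +$59.00 interest = $1,742.63; pay $1,563.90 → $178.73
Quarter 4: $178.73 +$7.00 interest = $185.73; pay $185.73 → $0.00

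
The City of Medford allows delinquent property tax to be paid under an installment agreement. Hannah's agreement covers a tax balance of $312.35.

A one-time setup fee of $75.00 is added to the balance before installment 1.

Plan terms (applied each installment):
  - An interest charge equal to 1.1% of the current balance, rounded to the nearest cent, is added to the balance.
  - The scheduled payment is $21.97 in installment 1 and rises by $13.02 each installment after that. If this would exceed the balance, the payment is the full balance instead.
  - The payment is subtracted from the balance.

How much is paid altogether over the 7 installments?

Installment 1: opening $387.35; interest $4.26 → $391.61; payment $21.97; balance $369.64
Installment 2: opening $369.64; interest $4.07 → $373.71; payment $34.99; balance $338.72
Installment 3: opening $338.72; interest $3.73 → $342.45; payment $48.01; balance $294.44
Installment 4: opening $294.44; interest $3.24 → $297.68; payment $61.03; balance $236.65
Installment 5: opening $236.65; interest $2.60 → $239.25; payment $74.05; balance $165.20
Installment 6: opening $165.20; interest $1.82 → $167.02; payment $87.07; balance $79.95
Installment 7: opening $79.95; interest $0.88 → $80.83; payment $80.83; balance $0.00
Total paid: $407.95

$407.95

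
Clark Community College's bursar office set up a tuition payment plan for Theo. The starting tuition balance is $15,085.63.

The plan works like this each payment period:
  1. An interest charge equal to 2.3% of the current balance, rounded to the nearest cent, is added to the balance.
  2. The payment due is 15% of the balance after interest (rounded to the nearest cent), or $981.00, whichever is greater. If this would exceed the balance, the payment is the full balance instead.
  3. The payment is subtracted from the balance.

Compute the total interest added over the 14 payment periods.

$2,146.02

Payment period 1: $15,085.63 +$346.97 interest = $15,432.60; pay $2,314.89 → $13,117.71
Payment period 2: $13,117.71 +$301.71 interest = $13,419.42; pay $2,012.91 → $11,406.51
Payment period 3: $11,406.51 +$262.35 interest = $11,668.86; pay $1,750.33 → $9,918.53
Payment period 4: $9,918.53 +$228.13 interest = $10,146.66; pay $1,522.00 → $8,624.66
Payment period 5: $8,624.66 +$198.37 interest = $8,823.03; pay $1,323.45 → $7,499.58
Payment period 6: $7,499.58 +$172.49 interest = $7,672.07; pay $1,150.81 → $6,521.26
Payment period 7: $6,521.26 +$149.99 interest = $6,671.25; pay $1,000.69 → $5,670.56
Payment period 8: $5,670.56 +$130.42 interest = $5,800.98; pay $981.00 → $4,819.98
Payment period 9: $4,819.98 +$110.86 interest = $4,930.84; pay $981.00 → $3,949.84
Payment period 10: $3,949.84 +$90.85 interest = $4,040.69; pay $981.00 → $3,059.69
Payment period 11: $3,059.69 +$70.37 interest = $3,130.06; pay $981.00 → $2,149.06
Payment period 12: $2,149.06 +$49.43 interest = $2,198.49; pay $981.00 → $1,217.49
Payment period 13: $1,217.49 +$28.00 interest = $1,245.49; pay $981.00 → $264.49
Payment period 14: $264.49 +$6.08 interest = $270.57; pay $270.57 → $0.00
Total interest: $346.97 + $301.71 + $262.35 + $228.13 + $198.37 + $172.49 + $149.99 + $130.42 + $110.86 + $90.85 + $70.37 + $49.43 + $28.00 + $6.08 = $2,146.02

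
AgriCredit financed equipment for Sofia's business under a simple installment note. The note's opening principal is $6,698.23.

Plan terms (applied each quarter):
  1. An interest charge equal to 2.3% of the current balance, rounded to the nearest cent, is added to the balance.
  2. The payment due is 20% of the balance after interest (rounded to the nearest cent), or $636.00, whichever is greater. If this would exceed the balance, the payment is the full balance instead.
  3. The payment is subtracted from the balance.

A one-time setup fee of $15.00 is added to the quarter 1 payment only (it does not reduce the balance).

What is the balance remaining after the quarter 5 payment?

Quarter 1: $6,698.23 +$154.06 interest = $6,852.29; pay $1,370.46 (+ $15.00 fee) → $5,481.83
Quarter 2: $5,481.83 +$126.08 interest = $5,607.91; pay $1,121.58 → $4,486.33
Quarter 3: $4,486.33 +$103.19 interest = $4,589.52; pay $917.90 → $3,671.62
Quarter 4: $3,671.62 +$84.45 interest = $3,756.07; pay $751.21 → $3,004.86
Quarter 5: $3,004.86 +$69.11 interest = $3,073.97; pay $636.00 → $2,437.97

$2,437.97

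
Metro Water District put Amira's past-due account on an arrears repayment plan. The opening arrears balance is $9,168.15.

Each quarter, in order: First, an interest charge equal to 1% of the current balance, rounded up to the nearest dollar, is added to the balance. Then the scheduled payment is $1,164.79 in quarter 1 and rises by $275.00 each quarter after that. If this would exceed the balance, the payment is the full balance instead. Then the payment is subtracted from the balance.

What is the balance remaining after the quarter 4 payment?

Quarter 1: $9,168.15 +$92.00 interest = $9,260.15; pay $1,164.79 → $8,095.36
Quarter 2: $8,095.36 +$81.00 interest = $8,176.36; pay $1,439.79 → $6,736.57
Quarter 3: $6,736.57 +$68.00 interest = $6,804.57; pay $1,714.79 → $5,089.78
Quarter 4: $5,089.78 +$51.00 interest = $5,140.78; pay $1,989.79 → $3,150.99

$3,150.99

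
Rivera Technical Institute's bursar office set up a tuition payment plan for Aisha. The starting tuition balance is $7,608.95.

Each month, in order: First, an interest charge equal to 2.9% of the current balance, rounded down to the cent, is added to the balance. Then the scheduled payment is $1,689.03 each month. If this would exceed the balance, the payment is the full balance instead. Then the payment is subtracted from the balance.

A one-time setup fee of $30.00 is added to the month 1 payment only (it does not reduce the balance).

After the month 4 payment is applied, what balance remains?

Month 1: opening $7,608.95; interest $220.65 → $7,829.60; payment $1,689.03 (+ $30.00 fee); balance $6,140.57
Month 2: opening $6,140.57; interest $178.07 → $6,318.64; payment $1,689.03; balance $4,629.61
Month 3: opening $4,629.61; interest $134.25 → $4,763.86; payment $1,689.03; balance $3,074.83
Month 4: opening $3,074.83; interest $89.17 → $3,164.00; payment $1,689.03; balance $1,474.97

$1,474.97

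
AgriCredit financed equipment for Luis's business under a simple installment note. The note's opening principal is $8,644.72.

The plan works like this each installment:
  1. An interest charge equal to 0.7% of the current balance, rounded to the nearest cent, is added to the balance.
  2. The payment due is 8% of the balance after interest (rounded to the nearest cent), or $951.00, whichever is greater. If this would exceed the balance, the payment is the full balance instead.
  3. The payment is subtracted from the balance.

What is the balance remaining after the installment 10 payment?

$0.00

Installment 1: $8,644.72 +$60.51 interest = $8,705.23; pay $951.00 → $7,754.23
Installment 2: $7,754.23 +$54.28 interest = $7,808.51; pay $951.00 → $6,857.51
Installment 3: $6,857.51 +$48.00 interest = $6,905.51; pay $951.00 → $5,954.51
Installment 4: $5,954.51 +$41.68 interest = $5,996.19; pay $951.00 → $5,045.19
Installment 5: $5,045.19 +$35.32 interest = $5,080.51; pay $951.00 → $4,129.51
Installment 6: $4,129.51 +$28.91 interest = $4,158.42; pay $951.00 → $3,207.42
Installment 7: $3,207.42 +$22.45 interest = $3,229.87; pay $951.00 → $2,278.87
Installment 8: $2,278.87 +$15.95 interest = $2,294.82; pay $951.00 → $1,343.82
Installment 9: $1,343.82 +$9.41 interest = $1,353.23; pay $951.00 → $402.23
Installment 10: $402.23 +$2.82 interest = $405.05; pay $405.05 → $0.00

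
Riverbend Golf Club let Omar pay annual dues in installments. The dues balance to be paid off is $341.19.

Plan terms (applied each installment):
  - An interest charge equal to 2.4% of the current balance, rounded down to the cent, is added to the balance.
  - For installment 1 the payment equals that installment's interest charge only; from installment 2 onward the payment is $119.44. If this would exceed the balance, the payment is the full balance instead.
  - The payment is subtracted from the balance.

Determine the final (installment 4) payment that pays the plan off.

$118.78

Installment 1: opening $341.19; interest $8.18 → $349.37; payment $8.18; balance $341.19
Installment 2: opening $341.19; interest $8.18 → $349.37; payment $119.44; balance $229.93
Installment 3: opening $229.93; interest $5.51 → $235.44; payment $119.44; balance $116.00
Installment 4: opening $116.00; interest $2.78 → $118.78; payment $118.78; balance $0.00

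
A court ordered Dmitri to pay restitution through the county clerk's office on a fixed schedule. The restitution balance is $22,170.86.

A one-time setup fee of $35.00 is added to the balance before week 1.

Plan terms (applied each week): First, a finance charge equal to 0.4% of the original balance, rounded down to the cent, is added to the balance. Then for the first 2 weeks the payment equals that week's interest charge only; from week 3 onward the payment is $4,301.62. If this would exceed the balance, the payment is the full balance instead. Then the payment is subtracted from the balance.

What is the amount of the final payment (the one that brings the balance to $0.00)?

$1,229.84

# | Opening | Interest | Payment | End bal
1 | $22,205.86 | $88.68 | $88.68 | $22,205.86
2 | $22,205.86 | $88.68 | $88.68 | $22,205.86
3 | $22,205.86 | $88.68 | $4,301.62 | $17,992.92
4 | $17,992.92 | $88.68 | $4,301.62 | $13,779.98
5 | $13,779.98 | $88.68 | $4,301.62 | $9,567.04
6 | $9,567.04 | $88.68 | $4,301.62 | $5,354.10
7 | $5,354.10 | $88.68 | $4,301.62 | $1,141.16
8 | $1,141.16 | $88.68 | $1,229.84 | $0.00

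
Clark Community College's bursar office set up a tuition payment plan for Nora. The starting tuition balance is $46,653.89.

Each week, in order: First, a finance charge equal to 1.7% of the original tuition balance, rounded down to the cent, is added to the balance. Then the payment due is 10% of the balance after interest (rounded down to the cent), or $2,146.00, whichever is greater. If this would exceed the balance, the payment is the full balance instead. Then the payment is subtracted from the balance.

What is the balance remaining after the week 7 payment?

Week 1: $46,653.89 +$793.11 interest = $47,447.00; pay $4,744.70 → $42,702.30
Week 2: $42,702.30 +$793.11 interest = $43,495.41; pay $4,349.54 → $39,145.87
Week 3: $39,145.87 +$793.11 interest = $39,938.98; pay $3,993.89 → $35,945.09
Week 4: $35,945.09 +$793.11 interest = $36,738.20; pay $3,673.82 → $33,064.38
Week 5: $33,064.38 +$793.11 interest = $33,857.49; pay $3,385.74 → $30,471.75
Week 6: $30,471.75 +$793.11 interest = $31,264.86; pay $3,126.48 → $28,138.38
Week 7: $28,138.38 +$793.11 interest = $28,931.49; pay $2,893.14 → $26,038.35

$26,038.35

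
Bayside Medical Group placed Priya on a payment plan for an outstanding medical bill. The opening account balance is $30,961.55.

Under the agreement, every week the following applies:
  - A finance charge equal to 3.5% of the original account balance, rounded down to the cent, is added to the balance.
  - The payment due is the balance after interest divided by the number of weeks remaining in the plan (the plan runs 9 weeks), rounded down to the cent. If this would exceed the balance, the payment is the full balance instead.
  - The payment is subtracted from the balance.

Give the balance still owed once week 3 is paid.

$23,105.06

Week 1: $30,961.55 +$1,083.65 interest = $32,045.20; pay $3,560.57 → $28,484.63
Week 2: $28,484.63 +$1,083.65 interest = $29,568.28; pay $3,696.03 → $25,872.25
Week 3: $25,872.25 +$1,083.65 interest = $26,955.90; pay $3,850.84 → $23,105.06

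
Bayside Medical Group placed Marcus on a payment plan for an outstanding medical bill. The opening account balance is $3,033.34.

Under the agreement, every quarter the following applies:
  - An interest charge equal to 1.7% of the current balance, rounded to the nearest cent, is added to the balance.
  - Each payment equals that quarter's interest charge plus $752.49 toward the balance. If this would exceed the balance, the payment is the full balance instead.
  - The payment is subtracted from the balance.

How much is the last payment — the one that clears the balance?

# | Opening | Interest | Payment | End bal
1 | $3,033.34 | $51.57 | $804.06 | $2,280.85
2 | $2,280.85 | $38.77 | $791.26 | $1,528.36
3 | $1,528.36 | $25.98 | $778.47 | $775.87
4 | $775.87 | $13.19 | $765.68 | $23.38
5 | $23.38 | $0.40 | $23.78 | $0.00

$23.78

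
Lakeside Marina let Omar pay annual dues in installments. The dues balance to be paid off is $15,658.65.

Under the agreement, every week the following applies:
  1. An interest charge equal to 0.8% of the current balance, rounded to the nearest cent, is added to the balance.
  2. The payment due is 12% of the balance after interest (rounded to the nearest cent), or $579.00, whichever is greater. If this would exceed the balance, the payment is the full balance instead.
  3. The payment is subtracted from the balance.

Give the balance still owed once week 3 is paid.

$10,929.09

Week 1: opening $15,658.65; interest $125.27 → $15,783.92; payment $1,894.07; balance $13,889.85
Week 2: opening $13,889.85; interest $111.12 → $14,000.97; payment $1,680.12; balance $12,320.85
Week 3: opening $12,320.85; interest $98.57 → $12,419.42; payment $1,490.33; balance $10,929.09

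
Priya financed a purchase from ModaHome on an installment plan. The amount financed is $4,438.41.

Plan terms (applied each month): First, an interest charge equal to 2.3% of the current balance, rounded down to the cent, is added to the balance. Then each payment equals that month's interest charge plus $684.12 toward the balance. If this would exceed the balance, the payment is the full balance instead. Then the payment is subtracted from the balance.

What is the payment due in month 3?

Month 1: opening $4,438.41; interest $102.08 → $4,540.49; payment $786.20; balance $3,754.29
Month 2: opening $3,754.29; interest $86.34 → $3,840.63; payment $770.46; balance $3,070.17
Month 3: opening $3,070.17; interest $70.61 → $3,140.78; payment $754.73; balance $2,386.05

$754.73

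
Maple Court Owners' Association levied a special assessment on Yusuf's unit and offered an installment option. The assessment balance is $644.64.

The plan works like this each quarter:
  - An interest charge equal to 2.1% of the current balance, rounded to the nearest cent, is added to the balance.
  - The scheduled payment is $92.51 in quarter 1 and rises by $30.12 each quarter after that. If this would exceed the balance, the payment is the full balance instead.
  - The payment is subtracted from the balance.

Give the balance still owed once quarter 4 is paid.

Quarter 1: opening $644.64; interest $13.54 → $658.18; payment $92.51; balance $565.67
Quarter 2: opening $565.67; interest $11.88 → $577.55; payment $122.63; balance $454.92
Quarter 3: opening $454.92; interest $9.55 → $464.47; payment $152.75; balance $311.72
Quarter 4: opening $311.72; interest $6.55 → $318.27; payment $182.87; balance $135.40

$135.40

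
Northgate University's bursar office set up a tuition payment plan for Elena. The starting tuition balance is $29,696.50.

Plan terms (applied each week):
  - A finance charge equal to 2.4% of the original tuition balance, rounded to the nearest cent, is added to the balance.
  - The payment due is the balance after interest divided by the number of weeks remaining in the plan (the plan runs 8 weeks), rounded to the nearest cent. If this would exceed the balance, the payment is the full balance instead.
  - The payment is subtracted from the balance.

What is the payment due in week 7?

Week 1: $29,696.50 +$712.72 interest = $30,409.22; pay $3,801.15 → $26,608.07
Week 2: $26,608.07 +$712.72 interest = $27,320.79; pay $3,902.97 → $23,417.82
Week 3: $23,417.82 +$712.72 interest = $24,130.54; pay $4,021.76 → $20,108.78
Week 4: $20,108.78 +$712.72 interest = $20,821.50; pay $4,164.30 → $16,657.20
Week 5: $16,657.20 +$712.72 interest = $17,369.92; pay $4,342.48 → $13,027.44
Week 6: $13,027.44 +$712.72 interest = $13,740.16; pay $4,580.05 → $9,160.11
Week 7: $9,160.11 +$712.72 interest = $9,872.83; pay $4,936.42 → $4,936.41

$4,936.42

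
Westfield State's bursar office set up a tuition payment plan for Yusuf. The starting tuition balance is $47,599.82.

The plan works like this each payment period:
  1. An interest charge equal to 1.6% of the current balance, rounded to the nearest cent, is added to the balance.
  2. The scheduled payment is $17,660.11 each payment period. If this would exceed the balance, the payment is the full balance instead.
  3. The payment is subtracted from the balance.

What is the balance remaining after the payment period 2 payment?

Payment period 1: $47,599.82 +$761.60 interest = $48,361.42; pay $17,660.11 → $30,701.31
Payment period 2: $30,701.31 +$491.22 interest = $31,192.53; pay $17,660.11 → $13,532.42

$13,532.42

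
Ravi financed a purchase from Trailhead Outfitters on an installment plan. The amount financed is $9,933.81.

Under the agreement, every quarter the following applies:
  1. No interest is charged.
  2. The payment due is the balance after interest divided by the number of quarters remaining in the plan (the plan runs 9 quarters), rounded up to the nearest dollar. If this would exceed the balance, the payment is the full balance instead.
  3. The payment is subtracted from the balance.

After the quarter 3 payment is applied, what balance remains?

$6,621.81

# | Opening | Payment | End bal
1 | $9,933.81 | $1,104.00 | $8,829.81
2 | $8,829.81 | $1,104.00 | $7,725.81
3 | $7,725.81 | $1,104.00 | $6,621.81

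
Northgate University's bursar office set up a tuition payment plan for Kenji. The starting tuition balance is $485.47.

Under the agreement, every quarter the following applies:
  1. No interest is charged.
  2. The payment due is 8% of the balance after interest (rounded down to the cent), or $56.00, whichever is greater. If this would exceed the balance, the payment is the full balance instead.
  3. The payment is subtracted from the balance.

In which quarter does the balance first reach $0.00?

9

Quarter 1: $485.47 − $56.00 → $429.47
Quarter 2: $429.47 − $56.00 → $373.47
Quarter 3: $373.47 − $56.00 → $317.47
Quarter 4: $317.47 − $56.00 → $261.47
Quarter 5: $261.47 − $56.00 → $205.47
Quarter 6: $205.47 − $56.00 → $149.47
Quarter 7: $149.47 − $56.00 → $93.47
Quarter 8: $93.47 − $56.00 → $37.47
Quarter 9: $37.47 − $37.47 → $0.00
Balance reaches $0.00 in quarter 9.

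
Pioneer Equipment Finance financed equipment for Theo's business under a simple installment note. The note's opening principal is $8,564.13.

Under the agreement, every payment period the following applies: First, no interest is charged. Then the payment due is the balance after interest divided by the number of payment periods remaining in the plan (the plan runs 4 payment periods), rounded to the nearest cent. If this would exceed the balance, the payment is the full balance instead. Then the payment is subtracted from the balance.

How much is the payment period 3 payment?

$2,141.04

Payment period 1: opening $8,564.13; payment $2,141.03; balance $6,423.10
Payment period 2: opening $6,423.10; payment $2,141.03; balance $4,282.07
Payment period 3: opening $4,282.07; payment $2,141.04; balance $2,141.03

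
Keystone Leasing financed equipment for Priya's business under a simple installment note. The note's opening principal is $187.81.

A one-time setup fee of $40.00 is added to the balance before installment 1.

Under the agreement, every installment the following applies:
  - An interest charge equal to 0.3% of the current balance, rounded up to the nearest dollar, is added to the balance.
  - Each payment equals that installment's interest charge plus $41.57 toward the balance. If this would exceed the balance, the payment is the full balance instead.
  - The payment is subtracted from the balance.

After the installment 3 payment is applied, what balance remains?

Installment 1: opening $227.81; interest $1.00 → $228.81; payment $42.57; balance $186.24
Installment 2: opening $186.24; interest $1.00 → $187.24; payment $42.57; balance $144.67
Installment 3: opening $144.67; interest $1.00 → $145.67; payment $42.57; balance $103.10

$103.10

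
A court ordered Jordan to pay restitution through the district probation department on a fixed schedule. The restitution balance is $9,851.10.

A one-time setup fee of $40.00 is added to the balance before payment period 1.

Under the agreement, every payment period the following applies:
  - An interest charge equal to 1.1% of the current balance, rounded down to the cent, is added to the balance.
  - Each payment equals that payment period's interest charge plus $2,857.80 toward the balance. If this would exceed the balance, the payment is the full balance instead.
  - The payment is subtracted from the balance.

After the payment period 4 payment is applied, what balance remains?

Payment period 1: $9,891.10 +$108.80 interest = $9,999.90; pay $2,966.60 → $7,033.30
Payment period 2: $7,033.30 +$77.36 interest = $7,110.66; pay $2,935.16 → $4,175.50
Payment period 3: $4,175.50 +$45.93 interest = $4,221.43; pay $2,903.73 → $1,317.70
Payment period 4: $1,317.70 +$14.49 interest = $1,332.19; pay $1,332.19 → $0.00

$0.00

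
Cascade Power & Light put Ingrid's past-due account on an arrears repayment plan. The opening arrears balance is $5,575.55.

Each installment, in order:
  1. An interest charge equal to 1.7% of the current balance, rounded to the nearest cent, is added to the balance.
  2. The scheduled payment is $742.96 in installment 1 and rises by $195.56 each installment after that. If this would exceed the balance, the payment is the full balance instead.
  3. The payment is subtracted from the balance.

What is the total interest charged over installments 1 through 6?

$332.28

# | Opening | Interest | Payment | End bal
1 | $5,575.55 | $94.78 | $742.96 | $4,927.37
2 | $4,927.37 | $83.77 | $938.52 | $4,072.62
3 | $4,072.62 | $69.23 | $1,134.08 | $3,007.77
4 | $3,007.77 | $51.13 | $1,329.64 | $1,729.26
5 | $1,729.26 | $29.40 | $1,525.20 | $233.46
6 | $233.46 | $3.97 | $237.43 | $0.00
Total interest: $94.78 + $83.77 + $69.23 + $51.13 + $29.40 + $3.97 = $332.28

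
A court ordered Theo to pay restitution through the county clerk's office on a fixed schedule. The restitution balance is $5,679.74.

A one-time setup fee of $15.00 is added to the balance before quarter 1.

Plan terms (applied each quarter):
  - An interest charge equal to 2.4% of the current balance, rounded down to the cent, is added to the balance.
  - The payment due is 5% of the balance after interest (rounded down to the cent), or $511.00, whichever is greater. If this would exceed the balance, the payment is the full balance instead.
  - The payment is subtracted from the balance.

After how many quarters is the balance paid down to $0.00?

Quarter 1: $5,694.74 +$136.67 interest = $5,831.41; pay $511.00 → $5,320.41
Quarter 2: $5,320.41 +$127.68 interest = $5,448.09; pay $511.00 → $4,937.09
Quarter 3: $4,937.09 +$118.49 interest = $5,055.58; pay $511.00 → $4,544.58
Quarter 4: $4,544.58 +$109.06 interest = $4,653.64; pay $511.00 → $4,142.64
Quarter 5: $4,142.64 +$99.42 interest = $4,242.06; pay $511.00 → $3,731.06
Quarter 6: $3,731.06 +$89.54 interest = $3,820.60; pay $511.00 → $3,309.60
Quarter 7: $3,309.60 +$79.43 interest = $3,389.03; pay $511.00 → $2,878.03
Quarter 8: $2,878.03 +$69.07 interest = $2,947.10; pay $511.00 → $2,436.10
Quarter 9: $2,436.10 +$58.46 interest = $2,494.56; pay $511.00 → $1,983.56
Quarter 10: $1,983.56 +$47.60 interest = $2,031.16; pay $511.00 → $1,520.16
Quarter 11: $1,520.16 +$36.48 interest = $1,556.64; pay $511.00 → $1,045.64
Quarter 12: $1,045.64 +$25.09 interest = $1,070.73; pay $511.00 → $559.73
Quarter 13: $559.73 +$13.43 interest = $573.16; pay $511.00 → $62.16
Quarter 14: $62.16 +$1.49 interest = $63.65; pay $63.65 → $0.00
Balance reaches $0.00 in quarter 14.

14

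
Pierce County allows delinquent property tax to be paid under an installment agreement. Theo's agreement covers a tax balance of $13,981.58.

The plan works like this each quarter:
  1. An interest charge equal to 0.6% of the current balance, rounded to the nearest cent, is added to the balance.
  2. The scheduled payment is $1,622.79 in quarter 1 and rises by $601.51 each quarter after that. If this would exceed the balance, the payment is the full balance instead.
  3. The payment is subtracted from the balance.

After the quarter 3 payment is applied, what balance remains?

$7,528.99

# | Opening | Interest | Payment | End bal
1 | $13,981.58 | $83.89 | $1,622.79 | $12,442.68
2 | $12,442.68 | $74.66 | $2,224.30 | $10,293.04
3 | $10,293.04 | $61.76 | $2,825.81 | $7,528.99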